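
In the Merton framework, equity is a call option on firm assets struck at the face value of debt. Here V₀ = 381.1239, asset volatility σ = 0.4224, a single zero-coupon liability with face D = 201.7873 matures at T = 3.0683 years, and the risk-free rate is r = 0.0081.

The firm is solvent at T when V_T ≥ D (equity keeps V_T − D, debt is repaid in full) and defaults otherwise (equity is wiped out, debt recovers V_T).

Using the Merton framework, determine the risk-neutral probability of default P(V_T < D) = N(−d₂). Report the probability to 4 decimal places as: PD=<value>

With assets at 381.1239 and a single debt payment of 201.7873 at 3.0683 years:
d₁ = [ln(V₀/D) + (r + σ²/2)T] / (σ√T)
   = [ln(381.1239/201.7873) + (0.0081 + 0.5·0.4224²)·3.0683] / (0.4224·√3.0683)
   = [0.635910 + 0.298579] / 0.739900 = 1.262995
d₂ = d₁ − σ√T = 1.262995 − 0.739900 = 0.523095
risk-neutral PD = N(−d₂) = N(-0.523095) = 0.300454

PD=0.3005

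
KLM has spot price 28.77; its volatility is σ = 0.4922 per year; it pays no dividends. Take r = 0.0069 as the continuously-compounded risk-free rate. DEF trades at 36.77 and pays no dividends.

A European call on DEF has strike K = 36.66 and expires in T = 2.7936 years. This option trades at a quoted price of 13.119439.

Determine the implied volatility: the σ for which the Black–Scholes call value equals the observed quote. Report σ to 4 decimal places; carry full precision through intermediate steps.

sigma = 0.5422

At σ = 0.5422 the Black–Scholes value reproduces the quote:
σ√T = 0.5422·√2.7936 = 0.906237
d₁ = (ln(S/K) + (r+σ²/2)T) / (σ√T) = (ln(36.77/36.66) + (0.0069+0.5422²/2)·2.7936) / 0.906237 = (0.002996 + 0.429908) / 0.906237 = 0.477695
d₂ = d₁ − σ√T = 0.477695 − 0.906237 = -0.428542
e^{−rT} = 0.980909
N(d₁) = 0.683566,  N(d₂) = 0.334128
V = S·N(d₁) − K·e^{−rT}·N(d₂) = 25.134729 − 12.015290 = 13.119439 (the quoted price), and the Black–Scholes price is strictly increasing in σ, so σ is unique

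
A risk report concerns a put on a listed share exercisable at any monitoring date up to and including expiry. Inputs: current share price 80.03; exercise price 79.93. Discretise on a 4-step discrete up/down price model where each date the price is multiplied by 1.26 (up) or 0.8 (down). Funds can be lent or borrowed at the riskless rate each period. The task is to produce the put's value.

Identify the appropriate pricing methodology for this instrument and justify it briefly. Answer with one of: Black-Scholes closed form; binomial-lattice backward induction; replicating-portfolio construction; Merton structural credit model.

framework: binomial-lattice backward induction

Key observation: with exercise allowed before expiry on a discrete up/down model (4 steps from spot 80.03), the strike-79.93 put's value must be rolled back through the tree testing early exercise at each node.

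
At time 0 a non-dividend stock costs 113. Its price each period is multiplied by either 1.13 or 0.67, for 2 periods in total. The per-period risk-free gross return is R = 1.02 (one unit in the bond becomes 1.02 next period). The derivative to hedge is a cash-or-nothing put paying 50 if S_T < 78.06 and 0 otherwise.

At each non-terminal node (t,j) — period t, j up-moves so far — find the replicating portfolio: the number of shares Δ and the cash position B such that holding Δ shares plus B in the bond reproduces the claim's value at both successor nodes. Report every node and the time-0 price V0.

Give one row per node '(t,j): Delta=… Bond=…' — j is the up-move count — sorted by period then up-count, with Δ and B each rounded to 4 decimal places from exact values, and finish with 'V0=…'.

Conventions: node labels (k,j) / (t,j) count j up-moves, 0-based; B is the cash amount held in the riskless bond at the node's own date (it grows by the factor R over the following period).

(0,0): Delta=-0.2255 Bond=28.2309
(1,0): Delta=-1.4357 Bond=120.4177
(1,1): Delta=0.0000 Bond=0.0000
V0=2.7481

No-arbitrage ⇒ martingale measure with p* = (R−d)/(u−d) = 0.7609.
At maturity the claim pays: V(2,0)=50.0000, V(2,1)=0.0000, V(2,2)=0.0000
  t=1,j=0: stock 75.7100 → up 85.5523 (V=0.0000), down 50.7257 (V=50.0000). Price 11.7221; hedge Δ=-1.4357, bond B=120.4177.
  t=1,j=1: stock 127.6900 → up 144.2897 (V=0.0000), down 85.5523 (V=0.0000). Price 0.0000; hedge Δ=0.0000, bond B=0.0000.
  t=0,j=0: stock 113.0000 → up 127.6900 (V=0.0000), down 75.7100 (V=11.7221). Price 2.7481; hedge Δ=-0.2255, bond B=28.2309.
Verification: the root portfolio costs Δ(0,0)·S0 + B(0,0) = 2.7481, matching V0.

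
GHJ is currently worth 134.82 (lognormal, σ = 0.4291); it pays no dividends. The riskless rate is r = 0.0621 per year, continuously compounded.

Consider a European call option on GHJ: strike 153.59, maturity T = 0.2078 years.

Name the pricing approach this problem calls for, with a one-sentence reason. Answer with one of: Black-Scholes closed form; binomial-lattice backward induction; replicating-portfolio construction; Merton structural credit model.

Key observation: the instrument is a plain European call (strike 153.59) on a lognormal asset; the exact continuous-time formula applies directly.

framework: Black-Scholes closed form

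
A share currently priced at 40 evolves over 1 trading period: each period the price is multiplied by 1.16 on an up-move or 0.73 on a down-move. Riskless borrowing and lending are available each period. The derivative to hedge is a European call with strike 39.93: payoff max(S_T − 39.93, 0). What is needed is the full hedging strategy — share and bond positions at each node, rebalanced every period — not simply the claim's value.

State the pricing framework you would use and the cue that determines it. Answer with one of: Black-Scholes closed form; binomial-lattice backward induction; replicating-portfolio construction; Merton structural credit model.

framework: replicating-portfolio construction

Key observation: the mandate to exhibit the hedge at every date and state singles out the replicating-portfolio construction on the 1-period tree with factors 1.16 and 0.73 from 40.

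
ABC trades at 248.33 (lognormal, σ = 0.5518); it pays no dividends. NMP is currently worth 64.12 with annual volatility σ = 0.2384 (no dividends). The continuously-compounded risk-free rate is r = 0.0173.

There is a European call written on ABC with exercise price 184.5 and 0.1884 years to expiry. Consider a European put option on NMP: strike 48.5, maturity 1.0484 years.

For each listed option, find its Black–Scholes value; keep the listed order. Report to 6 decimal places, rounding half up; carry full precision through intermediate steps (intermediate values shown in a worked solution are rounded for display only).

[ABC call K=184.5]
σ√T = 0.5518·√0.1884 = 0.239509
d₁ = (ln(S/K) + (r+σ²/2)T) / (σ√T) = (ln(248.33/184.5) + (0.0173+0.5518²/2)·0.1884) / 0.239509 = (0.297109 + 0.031942) / 0.239509 = 1.373854
d₂ = d₁ − σ√T = 1.373854 − 0.239509 = 1.134345
e^{−rT} = 0.996746
N(d₁) = 0.915257,  N(d₂) = 0.871675
price = S·N(d₁) − K·e^{−rT}·N(d₂) = 227.285654 − 160.300729 = 66.984925
[NMP put K=48.5]
σ√T = 0.2384·√1.0484 = 0.244101
d₁ = (ln(S/K) + (r+σ²/2)T) / (σ√T) = (ln(64.12/48.5) + (0.0173+0.2384²/2)·1.0484) / 0.244101 = (0.279193 + 0.047930) / 0.244101 = 1.340111
d₂ = d₁ − σ√T = 1.340111 − 0.244101 = 1.096010
e^{−rT} = 0.982026
N(−d₁) = 0.090105,  N(−d₂) = 0.136537
price = K·e^{−rT}·N(−d₂) − S·N(−d₁) = 6.503034 − 5.777511 = 0.725523

price(ABC call K=184.5) = 66.984925
price(NMP put K=48.5) = 0.725523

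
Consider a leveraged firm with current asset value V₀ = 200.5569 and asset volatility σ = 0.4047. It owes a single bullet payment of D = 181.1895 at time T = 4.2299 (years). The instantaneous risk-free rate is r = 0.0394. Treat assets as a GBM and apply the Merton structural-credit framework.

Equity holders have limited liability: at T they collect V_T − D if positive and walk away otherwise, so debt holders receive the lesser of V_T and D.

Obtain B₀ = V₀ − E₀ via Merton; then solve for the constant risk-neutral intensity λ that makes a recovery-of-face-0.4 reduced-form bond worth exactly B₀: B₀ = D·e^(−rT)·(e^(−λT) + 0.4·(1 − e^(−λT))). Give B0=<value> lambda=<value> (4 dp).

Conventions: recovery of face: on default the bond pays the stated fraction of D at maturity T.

Equity is a call on the firm's assets struck at D = 181.1895:
d₁ = [ln(V₀/D) + (r + σ²/2)T] / (σ√T)
   = [ln(200.5569/181.1895) + (0.0394 + 0.5·0.4047²)·4.2299] / (0.4047·√4.2299)
   = [0.101555 + 0.513049] / 0.832335 = 0.738409
d₂ = d₁ − σ√T = 0.738409 − 0.832335 = -0.093926
N(d₁) = 0.769867,  N(d₂) = 0.462584,  e^(−rT) = 0.846489
E₀ = V₀·N(d₁) − D·e^(−rT)·N(d₂)
   = 200.5569·0.769867 − 181.1895·0.846489·0.462584 = 83.453376
B₀ = V₀ − E₀ = 200.5569 − 83.453376 = 117.103524
e^(−λT) = (B₀·e^(rT)/D − 0.4)/(1 − 0.4) = (117.1035·1.181350/181.1895 − 0.4)/0.6 = 0.60585233
λ = −ln(0.60585233)/4.2299 = 0.118471

B0=117.1035 lambda=0.1185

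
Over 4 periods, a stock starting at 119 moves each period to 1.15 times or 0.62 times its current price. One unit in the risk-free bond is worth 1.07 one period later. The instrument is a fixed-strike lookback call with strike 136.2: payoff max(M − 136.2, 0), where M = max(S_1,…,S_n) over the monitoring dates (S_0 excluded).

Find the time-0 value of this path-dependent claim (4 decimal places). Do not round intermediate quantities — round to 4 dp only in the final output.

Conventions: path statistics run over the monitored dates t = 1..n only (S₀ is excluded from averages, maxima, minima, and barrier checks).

Set p* = 0.8491 (from d < R < u); the path-dependent value is the discounted p*-expectation over all price paths.
Enumerate all 2^4 = 16 price paths (U = up ×1.15, D = down ×0.62); each path with k up-moves has probability p*^k·(1−p*)^(4−k).
DDDD: M=73.7800, payoff=0.0000, prob=0.000519
UDDD: M=136.8500, payoff=0.6500, prob=0.002920
DUDD: M=84.8470, payoff=0.0000, prob=0.002920
UUDD: M=157.3775, payoff=21.1775, prob=0.016425
DDUD: M=73.7800, payoff=0.0000, prob=0.002920
UDUD: M=136.8500, payoff=0.6500, prob=0.016425
DUUD: M=97.5740, payoff=0.0000, prob=0.016425
UUUD: M=180.9841, payoff=44.7841, prob=0.092390
DDDU: M=73.7800, payoff=0.0000, prob=0.002920
UDDU: M=136.8500, payoff=0.6500, prob=0.016425
DUDU: M=84.8470, payoff=0.0000, prob=0.016425
UUDU: M=157.3775, payoff=21.1775, prob=0.092390
DDUU: M=73.7800, payoff=0.0000, prob=0.016425
UDUU: M=136.8500, payoff=0.6500, prob=0.092390
DUUU: M=112.2102, payoff=0.0000, prob=0.092390
UUUU: M=208.1317, payoff=71.9317, prob=0.519693
Price = Σ prob·payoff / R^4 = 43.907721 / 1.310796 = 33.4970

price = 33.4970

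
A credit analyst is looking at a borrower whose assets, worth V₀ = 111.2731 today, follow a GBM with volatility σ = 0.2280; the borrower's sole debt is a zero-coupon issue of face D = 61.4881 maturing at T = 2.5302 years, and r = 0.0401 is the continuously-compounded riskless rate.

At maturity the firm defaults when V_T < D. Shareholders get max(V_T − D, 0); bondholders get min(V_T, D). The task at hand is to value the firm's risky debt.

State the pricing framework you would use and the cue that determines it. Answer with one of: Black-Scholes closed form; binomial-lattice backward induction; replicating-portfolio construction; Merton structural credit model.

framework: Merton structural credit model

Key observation: assets follow a GBM and default happens iff V_T < 61.4881; valuing claims on that split (equity as a call, risky debt as the residual) is the structural model's definition.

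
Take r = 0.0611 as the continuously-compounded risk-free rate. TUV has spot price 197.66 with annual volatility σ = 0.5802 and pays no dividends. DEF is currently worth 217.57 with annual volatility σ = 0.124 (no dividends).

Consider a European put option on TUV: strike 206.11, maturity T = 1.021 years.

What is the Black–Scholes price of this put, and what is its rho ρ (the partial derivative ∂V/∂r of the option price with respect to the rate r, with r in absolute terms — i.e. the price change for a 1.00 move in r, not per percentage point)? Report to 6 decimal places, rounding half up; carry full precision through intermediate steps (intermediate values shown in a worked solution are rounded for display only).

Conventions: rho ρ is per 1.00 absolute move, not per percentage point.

σ√T = 0.5802·√1.021 = 0.586260
d₁ = (ln(S/K) + (r+σ²/2)T) / (σ√T) = (ln(197.66/206.11) + (0.0611+0.5802²/2)·1.021) / 0.586260 = (-0.041862 + 0.234234) / 0.586260 = 0.328134
d₂ = d₁ − σ√T = 0.328134 − 0.586260 = -0.258126
e^{−rT} = 0.939523
N(−d₁) = 0.371405,  N(−d₂) = 0.601845
Put price V = K·e^{−rT}·N(−d₂) − S·N(−d₁) = 116.544360 − 73.411928 = 43.132432
ρ = −K·T·e^{−rT}·N(−d₂) = -118.991791

price = 43.132432
ρ = -118.991791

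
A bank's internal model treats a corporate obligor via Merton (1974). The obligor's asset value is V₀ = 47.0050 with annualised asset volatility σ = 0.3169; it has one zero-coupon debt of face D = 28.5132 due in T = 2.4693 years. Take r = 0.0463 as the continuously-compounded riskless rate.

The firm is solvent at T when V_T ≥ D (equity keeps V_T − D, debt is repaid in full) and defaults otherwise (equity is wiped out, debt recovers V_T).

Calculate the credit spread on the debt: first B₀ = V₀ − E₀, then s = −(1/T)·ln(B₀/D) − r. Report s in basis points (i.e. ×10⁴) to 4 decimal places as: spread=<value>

Equity is a call on the firm's assets struck at D = 28.5132:
d₁ = [ln(V₀/D) + (r + σ²/2)T] / (σ√T)
   = [ln(47.0050/28.5132) + (0.0463 + 0.5·0.3169²)·2.4693] / (0.3169·√2.4693)
   = [0.499887 + 0.238319] / 0.497977 = 1.482410
d₂ = d₁ − σ√T = 1.482410 − 0.497977 = 0.984433
N(d₁) = 0.930884,  N(d₂) = 0.837549,  e^(−rT) = 0.891965
E₀ = V₀·N(d₁) − D·e^(−rT)·N(d₂)
   = 47.0050·0.930884 − 28.5132·0.891965·0.837549 = 22.455036
B₀ = V₀ − E₀ = 47.0050 − 22.455036 = 24.549964
spread = −(1/T)·ln(B₀/D) − r = −(1/2.4693)·ln(24.549964/28.5132) − 0.0463 = 0.01430695
in basis points: 0.01430695 × 10⁴ = 143.0695 bp

spread=143.0695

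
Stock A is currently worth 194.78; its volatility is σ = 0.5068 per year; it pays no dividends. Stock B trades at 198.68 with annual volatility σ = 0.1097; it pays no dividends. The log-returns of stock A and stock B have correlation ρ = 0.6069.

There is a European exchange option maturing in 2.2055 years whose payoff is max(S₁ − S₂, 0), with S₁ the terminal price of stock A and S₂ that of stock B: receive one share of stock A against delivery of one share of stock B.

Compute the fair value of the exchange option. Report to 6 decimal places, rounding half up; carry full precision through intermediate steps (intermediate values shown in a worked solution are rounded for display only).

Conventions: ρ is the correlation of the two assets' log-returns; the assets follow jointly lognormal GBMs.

exchange price = 49.426949

σ_eff = √(σ₁² + σ₂² − 2ρσ₁σ₂) = √(0.5068² + 0.1097² − 2·0.6069·0.5068·0.1097) = 0.448774
d₁ = (ln(S₁/S₂) + (q₂ − q₁ + σ_eff²/2)T) / (σ_eff√T) = (ln(194.78/198.68) + (0.0 − 0.0 + 0.100699)·2.2055) / 0.666471 = 0.303489
d₂ = d₁ − σ_eff√T = 0.303489 − 0.666471 = -0.362981
N(d₁) = 0.619242,  N(d₂) = 0.358309
V = S₁·e^{−q₁T}·N(d₁) − S₂·e^{−q₂T}·N(d₂) = 120.615870 − 71.188920 = 49.426949
Key observation: no risk-free rate is needed — with the second asset as numeraire the exchange option is a call on the ratio S₁/S₂, and r cancels out of the value.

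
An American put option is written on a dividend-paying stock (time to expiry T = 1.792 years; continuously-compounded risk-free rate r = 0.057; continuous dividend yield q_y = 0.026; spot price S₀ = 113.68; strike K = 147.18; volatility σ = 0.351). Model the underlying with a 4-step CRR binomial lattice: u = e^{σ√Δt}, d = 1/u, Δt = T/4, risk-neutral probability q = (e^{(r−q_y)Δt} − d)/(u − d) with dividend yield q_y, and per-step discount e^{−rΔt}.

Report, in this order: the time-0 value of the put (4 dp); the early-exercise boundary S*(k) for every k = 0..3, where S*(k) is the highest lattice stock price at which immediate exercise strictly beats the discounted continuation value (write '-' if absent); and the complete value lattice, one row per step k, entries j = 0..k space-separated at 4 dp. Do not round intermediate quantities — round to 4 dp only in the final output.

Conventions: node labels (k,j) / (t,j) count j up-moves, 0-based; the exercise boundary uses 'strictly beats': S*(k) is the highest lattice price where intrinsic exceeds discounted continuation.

price = 40.2979
boundary = - 89.8780 71.0596 89.8780
tree:
40.2979
57.3020 23.4148
76.1204 37.4783 8.9070
90.9986 57.3020 17.2738 0.0000
102.7617 76.1204 33.5000 0.0000 0.0000

Δt=0.44800  u=1.26483  d=0.79062  q=0.47103  discount=0.97479
step 4 (expiry): payoffs max(K−S,0) = 102.7617 76.1204 33.5000 0.0000 0.0000
step 3: (k=3,j=0): S=56.1814, K−S=90.9986, hold=87.9384 ⇒ V=90.9986 exercise | (k=3,j=1): S=89.8780, K−S=57.3020, hold=54.6320 ⇒ V=57.3020 exercise | (k=3,j=2): S=143.7854, K−S=3.3946, hold=17.2738 ⇒ V=17.2738 continue | (k=3,j=3): S=230.0254, K−S=0.0000, hold=0.0000 ⇒ V=0.0000 continue  boundary S*=89.8780
step 2: (k=2,j=0): S=71.0596, K−S=76.1204, hold=73.2325 ⇒ V=76.1204 exercise | (k=2,j=1): S=113.6800, K−S=33.5000, hold=37.4783 ⇒ V=37.4783 continue | (k=2,j=2): S=181.8634, K−S=0.0000, hold=8.9070 ⇒ V=8.9070 continue  boundary S*=71.0596
step 1: (k=1,j=0): S=89.8780, K−S=57.3020, hold=56.4586 ⇒ V=57.3020 exercise | (k=1,j=1): S=143.7854, K−S=3.3946, hold=23.4148 ⇒ V=23.4148 continue  boundary S*=89.8780
step 0: (k=0,j=0): S=113.6800, K−S=33.5000, hold=40.2979 ⇒ V=40.2979 continue  boundary S*=-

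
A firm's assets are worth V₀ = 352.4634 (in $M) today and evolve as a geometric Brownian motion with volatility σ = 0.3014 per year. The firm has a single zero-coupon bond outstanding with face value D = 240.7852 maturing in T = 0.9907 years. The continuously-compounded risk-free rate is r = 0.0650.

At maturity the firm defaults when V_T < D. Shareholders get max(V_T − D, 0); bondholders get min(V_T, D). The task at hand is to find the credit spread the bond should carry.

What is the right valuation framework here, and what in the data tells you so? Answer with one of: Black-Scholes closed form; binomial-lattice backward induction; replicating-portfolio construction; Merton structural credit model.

framework: Merton structural credit model

Key observation: the question is about default risk generated by asset-value dynamics against a debt face of 240.7852 — the structural framework prices exactly that.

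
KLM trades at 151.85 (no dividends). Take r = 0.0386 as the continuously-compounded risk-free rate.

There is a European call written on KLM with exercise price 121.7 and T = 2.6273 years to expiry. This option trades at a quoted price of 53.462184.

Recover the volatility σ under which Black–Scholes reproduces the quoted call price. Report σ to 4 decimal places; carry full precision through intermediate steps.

sigma = 0.3330

At σ = 0.3330 the Black–Scholes value reproduces the quote:
σ√T = 0.333·√2.6273 = 0.539758
d₁ = (ln(S/K) + (r+σ²/2)T) / (σ√T) = (ln(151.85/121.7) + (0.0386+0.333²/2)·2.6273) / 0.539758 = (0.221334 + 0.247083) / 0.539758 = 0.867828
d₂ = d₁ − σ√T = 0.867828 − 0.539758 = 0.328070
e^{−rT} = 0.903559
N(d₁) = 0.807256,  N(d₂) = 0.628571
V = S·N(d₁) − K·e^{−rT}·N(d₂) = 122.581803 − 69.119619 = 53.462184 (the observed quote) — the price is monotone increasing in volatility, hence this σ is the only solution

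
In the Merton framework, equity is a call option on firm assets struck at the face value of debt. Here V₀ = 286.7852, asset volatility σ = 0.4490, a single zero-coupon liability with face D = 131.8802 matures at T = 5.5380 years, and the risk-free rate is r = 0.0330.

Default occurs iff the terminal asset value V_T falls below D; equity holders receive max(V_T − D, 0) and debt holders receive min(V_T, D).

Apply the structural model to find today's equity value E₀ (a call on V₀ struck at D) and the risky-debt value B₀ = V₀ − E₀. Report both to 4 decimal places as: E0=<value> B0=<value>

E0=193.9707 B0=92.8145

With assets at 286.7852 and a single debt payment of 131.8802 at 5.5380 years:
d₁ = [ln(V₀/D) + (r + σ²/2)T] / (σ√T)
   = [ln(286.7852/131.8802) + (0.0330 + 0.5·0.4490²)·5.5380] / (0.4490·√5.5380)
   = [0.776840 + 0.740987] / 1.056630 = 1.436479
d₂ = d₁ − σ√T = 1.436479 − 1.056630 = 0.379850
N(d₁) = 0.924567,  N(d₂) = 0.647971,  e^(−rT) = 0.832973
E₀ = V₀·N(d₁) − D·e^(−rT)·N(d₂)
   = 286.7852·0.924567 − 131.8802·0.832973·0.647971 = 193.970748
B₀ = V₀ − E₀ = 286.7852 − 193.970748 = 92.814452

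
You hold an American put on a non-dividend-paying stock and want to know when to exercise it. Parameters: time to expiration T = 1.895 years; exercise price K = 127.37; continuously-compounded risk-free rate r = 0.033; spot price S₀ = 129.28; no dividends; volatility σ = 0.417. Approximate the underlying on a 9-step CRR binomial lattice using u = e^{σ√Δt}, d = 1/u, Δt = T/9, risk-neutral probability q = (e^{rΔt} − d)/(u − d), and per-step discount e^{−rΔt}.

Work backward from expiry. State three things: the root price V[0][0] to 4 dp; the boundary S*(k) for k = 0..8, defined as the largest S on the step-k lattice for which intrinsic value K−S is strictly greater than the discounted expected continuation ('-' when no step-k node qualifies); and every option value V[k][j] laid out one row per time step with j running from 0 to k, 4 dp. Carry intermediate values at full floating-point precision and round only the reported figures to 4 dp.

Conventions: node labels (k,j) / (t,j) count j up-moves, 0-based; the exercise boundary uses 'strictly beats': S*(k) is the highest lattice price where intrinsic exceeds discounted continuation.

params: Δt=0.21056 u=1.21088 d=0.82585 q=0.47042 e^(-rΔt)=0.99308
t_9 payoffs: 104.2692 93.4990 77.7075 54.5535 20.6045 0.0000 0.0000 0.0000 0.0000 0.0000
t_8: node(8,0) S=27.9722 payoff=99.3978 vs cont=98.5158 → 99.3978 [stop]  node(8,1) S=41.0136 payoff=86.3564 vs cont=85.4744 → 86.3564 [stop]  node(8,2) S=60.1353 payoff=67.2347 vs cont=66.3528 → 67.2347 [stop]  node(8,3) S=88.1719 payoff=39.1981 vs cont=38.3161 → 39.1981 [stop]  node(8,4) S=129.2800 payoff=0.0000 vs cont=10.8362 → 10.8362 [wait]  node(8,5) S=189.5537 payoff=0.0000 vs cont=0.0000 → 0.0000 [wait]  node(8,6) S=277.9287 payoff=0.0000 vs cont=0.0000 → 0.0000 [wait]  node(8,7) S=407.5064 payoff=0.0000 vs cont=0.0000 → 0.0000 [wait]  node(8,8) S=597.4966 payoff=0.0000 vs cont=0.0000 → 0.0000 [wait]  ⇒ S*(8)=88.1719
t_7: node(7,0) S=33.8710 payoff=93.4990 vs cont=92.6171 → 93.4990 [stop]  node(7,1) S=49.6625 payoff=77.7075 vs cont=76.8255 → 77.7075 [stop]  node(7,2) S=72.8165 payoff=54.5535 vs cont=53.6716 → 54.5535 [stop]  node(7,3) S=106.7655 payoff=20.6045 vs cont=25.6771 → 25.6771 [wait]  node(7,4) S=156.5424 payoff=0.0000 vs cont=5.6989 → 5.6989 [wait]  node(7,5) S=229.5265 payoff=0.0000 vs cont=0.0000 → 0.0000 [wait]  node(7,6) S=336.5379 payoff=0.0000 vs cont=0.0000 → 0.0000 [wait]  node(7,7) S=493.4407 payoff=0.0000 vs cont=0.0000 → 0.0000 [wait]  ⇒ S*(7)=72.8165
t_6: node(6,0) S=41.0136 payoff=86.3564 vs cont=85.4744 → 86.3564 [stop]  node(6,1) S=60.1353 payoff=67.2347 vs cont=66.3528 → 67.2347 [stop]  node(6,2) S=88.1719 payoff=39.1981 vs cont=40.6859 → 40.6859 [wait]  node(6,3) S=129.2800 payoff=0.0000 vs cont=16.1663 → 16.1663 [wait]  node(6,4) S=189.5537 payoff=0.0000 vs cont=2.9972 → 2.9972 [wait]  node(6,5) S=277.9287 payoff=0.0000 vs cont=0.0000 → 0.0000 [wait]  node(6,6) S=407.5064 payoff=0.0000 vs cont=0.0000 → 0.0000 [wait]  ⇒ S*(6)=60.1353
t_5: node(5,0) S=49.6625 payoff=77.7075 vs cont=76.8255 → 77.7075 [stop]  node(5,1) S=72.8165 payoff=54.5535 vs cont=54.3666 → 54.5535 [stop]  node(5,2) S=106.7655 payoff=20.6045 vs cont=28.9496 → 28.9496 [wait]  node(5,3) S=156.5424 payoff=0.0000 vs cont=9.9023 → 9.9023 [wait]  node(5,4) S=229.5265 payoff=0.0000 vs cont=1.5763 → 1.5763 [wait]  node(5,5) S=336.5379 payoff=0.0000 vs cont=0.0000 → 0.0000 [wait]  ⇒ S*(5)=72.8165
t_4: node(4,0) S=60.1353 payoff=67.2347 vs cont=66.3528 → 67.2347 [stop]  node(4,1) S=88.1719 payoff=39.1981 vs cont=42.2146 → 42.2146 [wait]  node(4,2) S=129.2800 payoff=0.0000 vs cont=19.8510 → 19.8510 [wait]  node(4,3) S=189.5537 payoff=0.0000 vs cont=5.9441 → 5.9441 [wait]  node(4,4) S=277.9287 payoff=0.0000 vs cont=0.8290 → 0.8290 [wait]  ⇒ S*(4)=60.1353
t_3: node(3,0) S=72.8165 payoff=54.5535 vs cont=55.0808 → 55.0808 [wait]  node(3,1) S=106.7655 payoff=20.6045 vs cont=31.4749 → 31.4749 [wait]  node(3,2) S=156.5424 payoff=0.0000 vs cont=13.2168 → 13.2168 [wait]  node(3,3) S=229.5265 payoff=0.0000 vs cont=3.5134 → 3.5134 [wait]  ⇒ S*(3)=-
t_2: node(2,0) S=88.1719 payoff=39.1981 vs cont=43.6716 → 43.6716 [wait]  node(2,1) S=129.2800 payoff=0.0000 vs cont=22.7275 → 22.7275 [wait]  node(2,2) S=189.5537 payoff=0.0000 vs cont=8.5922 → 8.5922 [wait]  ⇒ S*(2)=-
t_1: node(1,0) S=106.7655 payoff=20.6045 vs cont=33.5850 → 33.5850 [wait]  node(1,1) S=156.5424 payoff=0.0000 vs cont=15.9667 → 15.9667 [wait]  ⇒ S*(1)=-
t_0: node(0,0) S=129.2800 payoff=0.0000 vs cont=25.1218 → 25.1218 [wait]  ⇒ S*(0)=-

price = 25.1218
boundary = - - - - 60.1353 72.8165 60.1353 72.8165 88.1719
tree:
25.1218
33.5850 15.9667
43.6716 22.7275 8.5922
55.0808 31.4749 13.2168 3.5134
67.2347 42.2146 19.8510 5.9441 0.8290
77.7075 54.5535 28.9496 9.9023 1.5763 0.0000
86.3564 67.2347 40.6859 16.1663 2.9972 0.0000 0.0000
93.4990 77.7075 54.5535 25.6771 5.6989 0.0000 0.0000 0.0000
99.3978 86.3564 67.2347 39.1981 10.8362 0.0000 0.0000 0.0000 0.0000
104.2692 93.4990 77.7075 54.5535 20.6045 0.0000 0.0000 0.0000 0.0000 0.0000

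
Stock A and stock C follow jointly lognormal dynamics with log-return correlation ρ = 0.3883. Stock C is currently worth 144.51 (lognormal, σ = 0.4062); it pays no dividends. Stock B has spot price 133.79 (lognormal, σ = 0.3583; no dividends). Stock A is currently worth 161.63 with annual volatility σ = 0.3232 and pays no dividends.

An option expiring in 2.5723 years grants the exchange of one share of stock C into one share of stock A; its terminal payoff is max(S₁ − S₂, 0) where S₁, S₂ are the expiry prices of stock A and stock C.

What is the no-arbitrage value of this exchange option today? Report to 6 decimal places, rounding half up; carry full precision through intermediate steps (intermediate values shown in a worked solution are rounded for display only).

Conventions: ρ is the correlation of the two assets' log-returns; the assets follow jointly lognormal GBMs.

exchange price = 48.486274

σ_eff = √(σ₁² + σ₂² − 2ρσ₁σ₂) = √(0.3232² + 0.4062² − 2·0.3883·0.3232·0.4062) = 0.409270
d₁ = (ln(S₁/S₂) + (q₂ − q₁ + σ_eff²/2)T) / (σ_eff√T) = (ln(161.63/144.51) + (0.0 − 0.0 + 0.083751)·2.5723) / 0.656403 = 0.498769
d₂ = d₁ − σ_eff√T = 0.498769 − 0.656403 = -0.157634
N(d₁) = 0.691029,  N(d₂) = 0.437373
V = S₁·e^{−q₁T}·N(d₁) − S₂·e^{−q₂T}·N(d₂) = 111.691006 − 63.204732 = 48.486274
Key observation: no risk-free rate is needed — with the second asset as numeraire the exchange option is a call on the ratio S₁/S₂, and r cancels out of the value.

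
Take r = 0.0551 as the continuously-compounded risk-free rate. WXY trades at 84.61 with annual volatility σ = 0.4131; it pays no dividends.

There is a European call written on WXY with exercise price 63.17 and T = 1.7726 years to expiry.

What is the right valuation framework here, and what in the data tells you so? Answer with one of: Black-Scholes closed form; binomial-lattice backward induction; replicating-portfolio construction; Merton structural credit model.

framework: Black-Scholes closed form

Key observation: the strike-63.17 call on WXY is European-exercise on a continuously-modelled lognormal underlying, so its value is a single closed-form evaluation.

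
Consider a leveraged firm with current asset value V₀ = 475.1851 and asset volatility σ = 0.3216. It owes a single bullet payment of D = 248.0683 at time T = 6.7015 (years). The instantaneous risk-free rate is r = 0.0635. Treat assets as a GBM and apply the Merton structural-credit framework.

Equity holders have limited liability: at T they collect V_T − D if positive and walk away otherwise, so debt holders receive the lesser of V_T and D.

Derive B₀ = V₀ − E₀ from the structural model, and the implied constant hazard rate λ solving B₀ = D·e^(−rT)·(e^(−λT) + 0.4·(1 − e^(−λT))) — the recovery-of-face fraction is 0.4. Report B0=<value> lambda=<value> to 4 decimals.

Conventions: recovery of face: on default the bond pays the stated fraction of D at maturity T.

B0=152.0086 lambda=0.0163

Apply the equity-as-call identities (strike 248.0683, horizon 6.7015 years):
d₁ = [ln(V₀/D) + (r + σ²/2)T] / (σ√T)
   = [ln(475.1851/248.0683) + (0.0635 + 0.5·0.3216²)·6.7015] / (0.3216·√6.7015)
   = [0.650000 + 0.772102] / 0.832534 = 1.708161
d₂ = d₁ − σ√T = 1.708161 − 0.832534 = 0.875627
N(d₁) = 0.956197,  N(d₂) = 0.809383,  e^(−rT) = 0.653413
E₀ = V₀·N(d₁) − D·e^(−rT)·N(d₂)
   = 475.1851·0.956197 − 248.0683·0.653413·0.809383 = 323.176542
B₀ = V₀ − E₀ = 475.1851 − 323.176542 = 152.008558
e^(−λT) = (B₀·e^(rT)/D − 0.4)/(1 − 0.4) = (152.0086·1.530425/248.0683 − 0.4)/0.6 = 0.89632835
λ = −ln(0.89632835)/6.7015 = 0.016332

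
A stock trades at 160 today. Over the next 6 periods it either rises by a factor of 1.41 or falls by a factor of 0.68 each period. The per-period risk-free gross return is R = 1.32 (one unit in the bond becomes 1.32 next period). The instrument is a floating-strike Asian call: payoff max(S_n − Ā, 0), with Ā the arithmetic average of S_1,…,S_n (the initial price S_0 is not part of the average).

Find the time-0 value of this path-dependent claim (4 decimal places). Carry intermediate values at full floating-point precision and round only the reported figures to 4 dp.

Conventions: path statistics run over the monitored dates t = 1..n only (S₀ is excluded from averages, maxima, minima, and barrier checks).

Set p* = 0.8767 (from d < R < u); the path-dependent value is the discounted p*-expectation over all price paths.
Enumerate all 2^6 = 64 price paths (U = up ×1.41, D = down ×0.68); each path with k up-moves has probability p*^k·(1−p*)^(6−k).
DDDDDD: Ā=51.0642, payoff=0.0000, prob=0.000004
UDDDDD: Ā=105.8831, payoff=0.0000, prob=0.000025
DUDDDD: Ā=86.4164, payoff=0.0000, prob=0.000025
UUDDDD: Ā=179.1870, payoff=0.0000, prob=0.000178
DDUDDD: Ā=73.1791, payoff=0.0000, prob=0.000025
UDUDDD: Ā=151.7390, payoff=0.0000, prob=0.000178
DUUDDD: Ā=132.2723, payoff=0.0000, prob=0.000178
UUUDDD: Ā=274.2705, payoff=0.0000, prob=0.001263
DDDUDD: Ā=64.1777, payoff=0.0000, prob=0.000025
UDDUDD: Ā=133.0743, payoff=0.0000, prob=0.000178
DUDUDD: Ā=113.6076, payoff=0.0000, prob=0.000178
UUDUDD: Ā=235.5688, payoff=0.0000, prob=0.001263
DDUUDD: Ā=100.3703, payoff=0.0000, prob=0.000178
UDUUDD: Ā=208.1208, payoff=0.0000, prob=0.001263
DUUUDD: Ā=188.6541, payoff=0.0000, prob=0.001263
UUUUDD: Ā=391.1799, payoff=0.0000, prob=0.008980
DDDDUD: Ā=58.0567, payoff=0.0000, prob=0.000025
UDDDUD: Ā=120.3824, payoff=0.0000, prob=0.000178
DUDDUD: Ā=100.9157, payoff=0.0000, prob=0.000178
UUDDUD: Ā=209.2517, payoff=0.0000, prob=0.001263
DDUDUD: Ā=87.6784, payoff=0.0000, prob=0.000178
UDUDUD: Ā=181.8037, payoff=0.0000, prob=0.001263
DUUDUD: Ā=162.3370, payoff=0.0000, prob=0.001263
UUUDUD: Ā=336.6105, payoff=0.0000, prob=0.008980
DDDUUD: Ā=78.6770, payoff=0.0000, prob=0.000178
UDDUUD: Ā=163.1390, payoff=0.0000, prob=0.001263
DUDUUD: Ā=143.6724, payoff=0.0000, prob=0.001263
UUDUUD: Ā=297.9088, payoff=0.0000, prob=0.008980
DDUUUD: Ā=130.4350, payoff=10.5926, prob=0.001263
UDUUUD: Ā=270.4608, payoff=21.9640, prob=0.008980
DUUUUD: Ā=250.9942, payoff=41.4307, prob=0.008980
UUUUUD: Ā=520.4438, payoff=85.9077, prob=0.063857
DDDDDU: Ā=53.8945, payoff=0.0000, prob=0.000025
UDDDDU: Ā=111.7518, payoff=0.0000, prob=0.000178
DUDDDU: Ā=92.2852, payoff=0.0000, prob=0.000178
UUDDDU: Ā=191.3560, payoff=0.0000, prob=0.001263
DDUDDU: Ā=79.0478, payoff=0.0000, prob=0.000178
UDUDDU: Ā=163.9080, payoff=0.0000, prob=0.001263
DUUDDU: Ā=144.4413, payoff=0.0000, prob=0.001263
UUUDDU: Ā=299.5034, payoff=0.0000, prob=0.008980
DDDUDU: Ā=70.0464, payoff=0.0000, prob=0.000178
UDDUDU: Ā=145.2434, payoff=0.0000, prob=0.001263
DUDUDU: Ā=125.7767, payoff=15.2509, prob=0.001263
UUDUDU: Ā=260.8017, payoff=31.6232, prob=0.008980
DDUUDU: Ā=112.5394, payoff=28.4882, prob=0.001263
UDUUDU: Ā=233.3537, payoff=59.0712, prob=0.008980
DUUUDU: Ā=213.8870, payoff=78.5378, prob=0.008980
UUUUDU: Ā=443.5010, payoff=162.8505, prob=0.063857
DDDDUU: Ā=63.9255, payoff=4.0878, prob=0.000178
UDDDUU: Ā=132.5514, payoff=8.4762, prob=0.001263
DUDDUU: Ā=113.0847, payoff=27.9428, prob=0.001263
UUDDUU: Ā=234.4845, payoff=57.9403, prob=0.008980
DDUDUU: Ā=99.8474, payoff=41.1802, prob=0.001263
UDUDUU: Ā=207.0365, payoff=85.3883, prob=0.008980
DUUDUU: Ā=187.5699, payoff=104.8550, prob=0.008980
UUUDUU: Ā=388.9316, payoff=217.4199, prob=0.063857
DDDUUU: Ā=90.8460, payoff=50.1816, prob=0.001263
UDDUUU: Ā=188.3719, payoff=104.0529, prob=0.008980
DUDUUU: Ā=168.9052, payoff=123.5196, prob=0.008980
UUDUUU: Ā=350.2300, payoff=256.1215, prob=0.063857
DDUUUU: Ā=155.6679, payoff=136.7569, prob=0.008980
UDUUUU: Ā=322.7820, payoff=283.5695, prob=0.063857
DUUUUU: Ā=303.3153, payoff=303.0362, prob=0.063857
UUUUUU: Ā=628.9332, payoff=628.3545, prob=0.454091
Price = Σ prob·payoff / R^6 = 376.732019 / 5.289853 = 71.2179

price = 71.2179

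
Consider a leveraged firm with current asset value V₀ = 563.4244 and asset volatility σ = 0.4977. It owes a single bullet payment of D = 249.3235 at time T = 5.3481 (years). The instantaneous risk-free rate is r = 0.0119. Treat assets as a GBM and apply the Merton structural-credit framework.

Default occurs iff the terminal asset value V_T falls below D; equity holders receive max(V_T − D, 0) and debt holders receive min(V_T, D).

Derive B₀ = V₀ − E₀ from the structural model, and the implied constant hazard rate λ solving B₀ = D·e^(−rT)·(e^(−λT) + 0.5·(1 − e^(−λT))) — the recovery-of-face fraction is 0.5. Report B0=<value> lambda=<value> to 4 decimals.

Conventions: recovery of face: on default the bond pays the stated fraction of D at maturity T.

With assets at 563.4244 and a single debt payment of 249.3235 at 5.3481 years:
d₁ = [ln(V₀/D) + (r + σ²/2)T] / (σ√T)
   = [ln(563.4244/249.3235) + (0.0119 + 0.5·0.4977²)·5.3481] / (0.4977·√5.3481)
   = [0.815282 + 0.726019] / 1.150979 = 1.339121
d₂ = d₁ − σ√T = 1.339121 − 1.150979 = 0.188142
N(d₁) = 0.909734,  N(d₂) = 0.574617,  e^(−rT) = 0.938340
E₀ = V₀·N(d₁) − D·e^(−rT)·N(d₂)
   = 563.4244·0.909734 − 249.3235·0.938340·0.574617 = 378.134616
B₀ = V₀ − E₀ = 563.4244 − 378.134616 = 185.289784
e^(−λT) = (B₀·e^(rT)/D − 0.5)/(1 − 0.5) = (185.2898·1.065711/249.3235 − 0.5)/0.5 = 0.58400968
λ = −ln(0.58400968)/5.3481 = 0.100566

B0=185.2898 lambda=0.1006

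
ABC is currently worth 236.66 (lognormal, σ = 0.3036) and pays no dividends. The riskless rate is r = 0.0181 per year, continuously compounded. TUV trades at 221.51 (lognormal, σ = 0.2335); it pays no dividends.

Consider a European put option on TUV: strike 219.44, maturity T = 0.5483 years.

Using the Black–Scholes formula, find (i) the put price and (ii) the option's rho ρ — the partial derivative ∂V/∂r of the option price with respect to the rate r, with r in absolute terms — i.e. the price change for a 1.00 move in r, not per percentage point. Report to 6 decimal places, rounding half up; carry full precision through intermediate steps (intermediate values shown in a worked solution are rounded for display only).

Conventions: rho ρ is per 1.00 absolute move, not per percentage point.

σ√T = 0.2335·√0.5483 = 0.172900
d₁ = (ln(S/K) + (r+σ²/2)T) / (σ√T) = (ln(221.51/219.44) + (0.0181+0.2335²/2)·0.5483) / 0.172900 = (0.009389 + 0.024872) / 0.172900 = 0.198151
d₂ = d₁ − σ√T = 0.198151 − 0.172900 = 0.025251
e^{−rT} = 0.990125
N(−d₁) = 0.421463,  N(−d₂) = 0.489928
Put price V = K·e^{−rT}·N(−d₂) − S·N(−d₁) = 106.448023 − 93.358369 = 13.089654
ρ = −K·T·e^{−rT}·N(−d₂) = -58.365451

price = 13.089654
ρ = -58.365451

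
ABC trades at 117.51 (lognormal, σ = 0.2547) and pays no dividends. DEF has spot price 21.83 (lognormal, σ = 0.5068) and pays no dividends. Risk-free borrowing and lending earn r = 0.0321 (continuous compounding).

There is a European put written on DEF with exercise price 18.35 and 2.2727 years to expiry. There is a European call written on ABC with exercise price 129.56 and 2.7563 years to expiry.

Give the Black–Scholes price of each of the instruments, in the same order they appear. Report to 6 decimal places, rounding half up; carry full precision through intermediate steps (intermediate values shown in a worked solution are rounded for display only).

[DEF put K=18.35]
σ√T = 0.5068·√2.2727 = 0.764025
d₁ = (ln(S/K) + (r+σ²/2)T) / (σ√T) = (ln(21.83/18.35) + (0.0321+0.5068²/2)·2.2727) / 0.764025 = (0.173656 + 0.364821) / 0.764025 = 0.704789
d₂ = d₁ − σ√T = 0.704789 − 0.764025 = -0.059236
e^{−rT} = 0.929644
N(−d₁) = 0.240471,  N(−d₂) = 0.523618
price = K·e^{−rT}·N(−d₂) − S·N(−d₁) = 8.932382 − 5.249477 = 3.682904
[ABC call K=129.56]
σ√T = 0.2547·√2.7563 = 0.422856
d₁ = (ln(S/K) + (r+σ²/2)T) / (σ√T) = (ln(117.51/129.56) + (0.0321+0.2547²/2)·2.7563) / 0.422856 = (-0.097621 + 0.177881) / 0.422856 = 0.189805
d₂ = d₁ − σ√T = 0.189805 − 0.422856 = -0.233051
e^{−rT} = 0.915324
N(d₁) = 0.575269,  N(d₂) = 0.407861
price = S·N(d₁) − K·e^{−rT}·N(d₂) = 67.599855 − 48.367973 = 19.231882

price(DEF put K=18.35) = 3.682904
price(ABC call K=129.56) = 19.231882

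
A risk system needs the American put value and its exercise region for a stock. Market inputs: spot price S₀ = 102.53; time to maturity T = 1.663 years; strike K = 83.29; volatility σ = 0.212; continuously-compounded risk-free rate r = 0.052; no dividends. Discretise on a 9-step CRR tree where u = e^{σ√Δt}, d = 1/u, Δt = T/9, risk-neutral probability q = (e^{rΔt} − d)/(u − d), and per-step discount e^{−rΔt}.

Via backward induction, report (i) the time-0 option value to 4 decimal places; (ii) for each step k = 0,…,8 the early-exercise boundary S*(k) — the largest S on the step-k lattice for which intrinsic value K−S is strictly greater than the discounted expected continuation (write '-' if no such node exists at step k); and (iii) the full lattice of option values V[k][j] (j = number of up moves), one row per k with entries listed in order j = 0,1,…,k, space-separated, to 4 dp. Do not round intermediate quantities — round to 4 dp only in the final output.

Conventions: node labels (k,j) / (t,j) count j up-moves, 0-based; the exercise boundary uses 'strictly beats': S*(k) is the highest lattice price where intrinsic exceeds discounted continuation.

params: Δt=0.18478 u=1.09541 d=0.91290 q=0.53013 e^(-rΔt)=0.99044
t_9 payoffs: 38.1402 29.1135 18.2823 5.2856 0.0000 0.0000 0.0000 0.0000 0.0000 0.0000
t_8: node(8,0) S=49.4576 payoff=33.8324 vs cont=33.0359 → 33.8324 [stop]  node(8,1) S=59.3455 payoff=23.9445 vs cont=23.1480 → 23.9445 [stop]  node(8,2) S=71.2102 payoff=12.0798 vs cont=11.2834 → 12.0798 [stop]  node(8,3) S=85.4469 payoff=0.0000 vs cont=2.4598 → 2.4598 [wait]  node(8,4) S=102.5300 payoff=0.0000 vs cont=0.0000 → 0.0000 [wait]  node(8,5) S=123.0284 payoff=0.0000 vs cont=0.0000 → 0.0000 [wait]  node(8,6) S=147.6249 payoff=0.0000 vs cont=0.0000 → 0.0000 [wait]  node(8,7) S=177.1390 payoff=0.0000 vs cont=0.0000 → 0.0000 [wait]  node(8,8) S=212.5536 payoff=0.0000 vs cont=0.0000 → 0.0000 [wait]  ⇒ S*(8)=71.2102
t_7: node(7,0) S=54.1765 payoff=29.1135 vs cont=28.3171 → 29.1135 [stop]  node(7,1) S=65.0077 payoff=18.2823 vs cont=17.4858 → 18.2823 [stop]  node(7,2) S=78.0044 payoff=5.2856 vs cont=6.9132 → 6.9132 [wait]  node(7,3) S=93.5995 payoff=0.0000 vs cont=1.1447 → 1.1447 [wait]  node(7,4) S=112.3125 payoff=0.0000 vs cont=0.0000 → 0.0000 [wait]  node(7,5) S=134.7667 payoff=0.0000 vs cont=0.0000 → 0.0000 [wait]  node(7,6) S=161.7100 payoff=0.0000 vs cont=0.0000 → 0.0000 [wait]  node(7,7) S=194.0400 payoff=0.0000 vs cont=0.0000 → 0.0000 [wait]  ⇒ S*(7)=65.0077
t_6: node(6,0) S=59.3455 payoff=23.9445 vs cont=23.1480 → 23.9445 [stop]  node(6,1) S=71.2102 payoff=12.0798 vs cont=12.1379 → 12.1379 [wait]  node(6,2) S=85.4469 payoff=0.0000 vs cont=3.8183 → 3.8183 [wait]  node(6,3) S=102.5300 payoff=0.0000 vs cont=0.5327 → 0.5327 [wait]  node(6,4) S=123.0284 payoff=0.0000 vs cont=0.0000 → 0.0000 [wait]  node(6,5) S=147.6249 payoff=0.0000 vs cont=0.0000 → 0.0000 [wait]  node(6,6) S=177.1390 payoff=0.0000 vs cont=0.0000 → 0.0000 [wait]  ⇒ S*(6)=59.3455
t_5: node(5,0) S=65.0077 payoff=18.2823 vs cont=17.5163 → 18.2823 [stop]  node(5,1) S=78.0044 payoff=5.2856 vs cont=7.6535 → 7.6535 [wait]  node(5,2) S=93.5995 payoff=0.0000 vs cont=2.0566 → 2.0566 [wait]  node(5,3) S=112.3125 payoff=0.0000 vs cont=0.2479 → 0.2479 [wait]  node(5,4) S=134.7667 payoff=0.0000 vs cont=0.0000 → 0.0000 [wait]  node(5,5) S=161.7100 payoff=0.0000 vs cont=0.0000 → 0.0000 [wait]  ⇒ S*(5)=65.0077
t_4: node(4,0) S=71.2102 payoff=12.0798 vs cont=12.5267 → 12.5267 [wait]  node(4,1) S=85.4469 payoff=0.0000 vs cont=4.6416 → 4.6416 [wait]  node(4,2) S=102.5300 payoff=0.0000 vs cont=1.0873 → 1.0873 [wait]  node(4,3) S=123.0284 payoff=0.0000 vs cont=0.1154 → 0.1154 [wait]  node(4,4) S=147.6249 payoff=0.0000 vs cont=0.0000 → 0.0000 [wait]  ⇒ S*(4)=-
t_3: node(3,0) S=78.0044 payoff=5.2856 vs cont=8.2667 → 8.2667 [wait]  node(3,1) S=93.5995 payoff=0.0000 vs cont=2.7310 → 2.7310 [wait]  node(3,2) S=112.3125 payoff=0.0000 vs cont=0.5666 → 0.5666 [wait]  node(3,3) S=134.7667 payoff=0.0000 vs cont=0.0537 → 0.0537 [wait]  ⇒ S*(3)=-
t_2: node(2,0) S=85.4469 payoff=0.0000 vs cont=5.2811 → 5.2811 [wait]  node(2,1) S=102.5300 payoff=0.0000 vs cont=1.5684 → 1.5684 [wait]  node(2,2) S=123.0284 payoff=0.0000 vs cont=0.2919 → 0.2919 [wait]  ⇒ S*(2)=-
t_1: node(1,0) S=93.5995 payoff=0.0000 vs cont=3.2812 → 3.2812 [wait]  node(1,1) S=112.3125 payoff=0.0000 vs cont=0.8831 → 0.8831 [wait]  ⇒ S*(1)=-
t_0: node(0,0) S=102.5300 payoff=0.0000 vs cont=1.9907 → 1.9907 [wait]  ⇒ S*(0)=-

price = 1.9907
boundary = - - - - - 65.0077 59.3455 65.0077 71.2102
tree:
1.9907
3.2812 0.8831
5.2811 1.5684 0.2919
8.2667 2.7310 0.5666 0.0537
12.5267 4.6416 1.0873 0.1154 0.0000
18.2823 7.6535 2.0566 0.2479 0.0000 0.0000
23.9445 12.1379 3.8183 0.5327 0.0000 0.0000 0.0000
29.1135 18.2823 6.9132 1.1447 0.0000 0.0000 0.0000 0.0000
33.8324 23.9445 12.0798 2.4598 0.0000 0.0000 0.0000 0.0000 0.0000
38.1402 29.1135 18.2823 5.2856 0.0000 0.0000 0.0000 0.0000 0.0000 0.0000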